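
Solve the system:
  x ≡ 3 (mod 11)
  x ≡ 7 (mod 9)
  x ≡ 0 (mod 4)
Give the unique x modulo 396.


Moduli 11, 9, 4 are pairwise coprime; by CRT there is a unique solution modulo M = 11 · 9 · 4 = 396.
Solve pairwise, accumulating the modulus:
  Start with x ≡ 3 (mod 11).
  Combine with x ≡ 7 (mod 9): since gcd(11, 9) = 1, we get a unique residue mod 99.
    Write x = 3 + 11·t and substitute into x ≡ 7 (mod 9): 11·t ≡ 7 − 3 = 4 (mod 9).
    Reduce coefficients mod 9: 2·t ≡ 4 (mod 9).
    The inverse of 2 mod 9 is 5 (since 2·5 = 10 = 1·9 + 1), so t ≡ 5·4 = 20 ≡ 2 (mod 9).
    Then x = 3 + 11·2 = 25, valid modulo lcm(11, 9) = 99: x ≡ 25 (mod 99).
  Combine with x ≡ 0 (mod 4): since gcd(99, 4) = 1, we get a unique residue mod 396.
    Write x = 25 + 99·t and substitute into x ≡ 0 (mod 4): 99·t ≡ 0 − 25 = -25 (mod 4).
    Reduce coefficients mod 4: 3·t ≡ 3 (mod 4).
    The inverse of 3 mod 4 is 3 (since 3·3 = 9 = 2·4 + 1), so t ≡ 3·3 = 9 ≡ 1 (mod 4).
    Then x = 25 + 99·1 = 124, valid modulo lcm(99, 4) = 396: x ≡ 124 (mod 396).
Verify: 124 mod 11 = 3 ✓, 124 mod 9 = 7 ✓, 124 mod 4 = 0 ✓.

x ≡ 124 (mod 396).


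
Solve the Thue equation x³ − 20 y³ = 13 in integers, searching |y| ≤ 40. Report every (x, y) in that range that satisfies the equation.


The equation is x³ - 20y³ = 13. For fixed y, x³ = 20·y³ + 13, so a solution requires the RHS to be a perfect cube.
Strategy: iterate y from -40 to 40, compute RHS = 20·y³ + 13, and check whether it is a (positive or negative) perfect cube.
Check small values of y:
  y = 0: RHS = 13 is not a perfect cube.
  y = 1: RHS = 33 is not a perfect cube.
  y = -1: RHS = -7 is not a perfect cube.
  y = 2: RHS = 173 is not a perfect cube.
  y = -2: RHS = -147 is not a perfect cube.
  y = 3: RHS = 553 is not a perfect cube.
  y = -3: RHS = -527 is not a perfect cube.
Continuing the search up to |y| = 40 finds no solutions either.
No (x, y) in the scanned range satisfies the equation.

No integer solutions with |y| ≤ 40.


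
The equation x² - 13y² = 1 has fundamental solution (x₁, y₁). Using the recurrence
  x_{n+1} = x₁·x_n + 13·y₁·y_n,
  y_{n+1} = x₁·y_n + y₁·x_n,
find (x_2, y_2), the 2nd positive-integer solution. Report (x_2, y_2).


Step 1: Find the fundamental solution (x₁, y₁) of x² - 13y² = 1.
  Expand √13 as a continued fraction. a₀ = ⌊√13⌋ = 3; iterate m_{k+1} = d_k·a_k − m_k, d_{k+1} = (13 − m_{k+1}²)/d_k, a_{k+1} = ⌊(a₀ + m_{k+1})/d_{k+1}⌋ (starting m₀ = 0, d₀ = 1), with convergents p_k = a_k·p_{k-1} + p_{k-2}, q_k = a_k·q_{k-1} + q_{k-2} (p₋₁ = 1, q₋₁ = 0):
  k = 0: a₀ = 3; p₀/q₀ = 3/1; p₀² − 13·q₀² = 9 − 13 = -4.
  k = 1: m = 3, d = 4, a = ⌊(3 + 3)/4⌋ = 1; p/q = (1·3 + 1)/(1·1 + 0) = 4/1; p² − 13·q² = 16 − 13 = 3.
  k = 2: m = 1, d = 3, a = ⌊(3 + 1)/3⌋ = 1; p/q = (1·4 + 3)/(1·1 + 1) = 7/2; p² − 13·q² = 49 − 52 = -3.
  k = 3: m = 2, d = 3, a = ⌊(3 + 2)/3⌋ = 1; p/q = (1·7 + 4)/(1·2 + 1) = 11/3; p² − 13·q² = 121 − 117 = 4.
  k = 4: m = 1, d = 4, a = ⌊(3 + 1)/4⌋ = 1; p/q = (1·11 + 7)/(1·3 + 2) = 18/5; p² − 13·q² = 324 − 325 = -1.
  k = 5: m = 3, d = 1, a = ⌊(3 + 3)/1⌋ = 6; p/q = (6·18 + 11)/(6·5 + 3) = 119/33; p² − 13·q² = 14161 − 14157 = 4.
  k = 6: m = 3, d = 4, a = ⌊(3 + 3)/4⌋ = 1; p/q = (1·119 + 18)/(1·33 + 5) = 137/38; p² − 13·q² = 18769 − 18772 = -3.
  k = 7: m = 1, d = 3, a = ⌊(3 + 1)/3⌋ = 1; p/q = (1·137 + 119)/(1·38 + 33) = 256/71; p² − 13·q² = 65536 − 65533 = 3.
  k = 8: m = 2, d = 3, a = ⌊(3 + 2)/3⌋ = 1; p/q = (1·256 + 137)/(1·71 + 38) = 393/109; p² − 13·q² = 154449 − 154453 = -4.
  k = 9: m = 1, d = 4, a = ⌊(3 + 1)/4⌋ = 1; p/q = (1·393 + 256)/(1·109 + 71) = 649/180; p² − 13·q² = 421201 − 421200 = 1.
  The first convergent with p² − 13·q² = 1 gives the fundamental solution (x₁, y₁) = (649, 180).
Step 2: Apply the recurrence (x_{n+1}, y_{n+1}) = (x₁x_n + 13y₁y_n, x₁y_n + y₁x_n) repeatedly.
  From (x_1, y_1) = (649, 180): x_2 = 649·649 + 13·180·180 = 842401; y_2 = 649·180 + 180·649 = 233640.
Step 3: Verify x_2² - 13·y_2² = 709639444801 - 709639444800 = 1 (should be 1). ✓

(x_1, y_1) = (649, 180); (x_2, y_2) = (842401, 233640).


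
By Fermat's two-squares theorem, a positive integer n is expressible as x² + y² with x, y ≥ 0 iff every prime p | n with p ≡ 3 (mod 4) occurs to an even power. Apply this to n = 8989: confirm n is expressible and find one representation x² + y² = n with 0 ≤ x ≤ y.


Step 1: Factor n = 8989 = 89 · 101.
Step 2: Check the mod-4 condition on each prime factor: 89 ≡ 1 (mod 4), exponent 1; 101 ≡ 1 (mod 4), exponent 1.
All primes ≡ 3 (mod 4) appear to even exponent (or don't appear), so by the two-squares theorem n IS expressible as a sum of two squares.
Step 3: Build a representation. Here n = 89 · 101 is a product of primes ≡ 1 (mod 4). Each prime p ≡ 1 (mod 4) is itself a sum of two squares; find a² by testing p − a² for a perfect square:
  89: 89 − 1² = 88, 89 − 2² = 85, 89 − 3² = 80, 89 − 4² = 73, 89 − 5² = 64 = 8² ⇒ 89 = 5² + 8².
  101: 101 − 1² = 100 = 10² ⇒ 101 = 1² + 10².
  Combine using the Brahmagupta–Fibonacci identity (a² + b²)(c² + d²) = (ac − bd)² + (ad + bc)² = (ac + bd)² + (ad − bc)²:
  89 · 101 = 8989: from (5² + 8²)(1² + 10²), take (5·1 − 8·10, 5·10 + 8·1) = (5 − 80, 50 + 8) = (-75, 58); dropping signs (only squares matter) gives (75, 58); check 75² + 58² = 5625 + 3364 = 8989 ✓.
Step 4: Order so x ≤ y and verify: 58² + 75² = 3364 + 5625 = 8989 = n. ✓

n = 8989 = 58² + 75² (one valid representation with x ≤ y).


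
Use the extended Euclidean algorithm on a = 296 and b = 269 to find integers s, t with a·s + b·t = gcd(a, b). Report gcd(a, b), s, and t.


Euclidean algorithm on (296, 269) — divide until remainder is 0:
  296 = 1 · 269 + 27
  269 = 9 · 27 + 26
  27 = 1 · 26 + 1
  26 = 26 · 1 + 0
gcd(296, 269) = 1.
Track Bezout coefficients alongside the remainders: start with r₀ = 296 = a·1 + b·0 (s = 1, t = 0) and r₁ = 269 = a·0 + b·1 (s = 0, t = 1); each new remainder r_{k+1} = r_{k-1} − q_k·r_k inherits s_{k+1} = s_{k-1} − q_k·s_k, t_{k+1} = t_{k-1} − q_k·t_k, so r_k = a·s_k + b·t_k at every step:
  q = 1: r = 27, s = 1 − 1·0 = 1, t = 0 − 1·1 = -1  (check: 296·1 + 269·(-1) = 27)
  q = 9: r = 26, s = 0 − 9·1 = -9, t = 1 − 9·(-1) = 10  (check: 296·(-9) + 269·10 = 26)
  q = 1: r = 1, s = 1 − 1·(-9) = 10, t = -1 − 1·10 = -11  (check: 296·10 + 269·(-11) = 1)
The row with r = 1 (the gcd) gives the Bezout coefficients s = 10, t = -11.
Result: 296 · (10) + 269 · (-11) = 1.

gcd(296, 269) = 1; s = 10, t = -11 (check: 296·10 + 269·(-11) = 1).


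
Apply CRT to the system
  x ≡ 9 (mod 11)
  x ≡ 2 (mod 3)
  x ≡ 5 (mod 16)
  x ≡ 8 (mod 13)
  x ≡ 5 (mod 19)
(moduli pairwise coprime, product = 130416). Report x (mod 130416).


Product of moduli M = 11 · 3 · 16 · 13 · 19 = 130416.
Merge one congruence at a time:
  Start: x ≡ 9 (mod 11).
  Combine with x ≡ 2 (mod 3); new modulus lcm = 33.
    Write x = 9 + 11·t and substitute into x ≡ 2 (mod 3): 11·t ≡ 2 − 9 = -7 (mod 3).
    Reduce coefficients mod 3: 2·t ≡ 2 (mod 3).
    The inverse of 2 mod 3 is 2 (since 2·2 = 4 = 1·3 + 1), so t ≡ 2·2 = 4 ≡ 1 (mod 3).
    Then x = 9 + 11·1 = 20, valid modulo lcm(11, 3) = 33: x ≡ 20 (mod 33).
  Combine with x ≡ 5 (mod 16); new modulus lcm = 528.
    Write x = 20 + 33·t and substitute into x ≡ 5 (mod 16): 33·t ≡ 5 − 20 = -15 (mod 16).
    Reduce coefficients mod 16: 1·t ≡ 1 (mod 16).
    So t ≡ 1 (mod 16).
    Then x = 20 + 33·1 = 53, valid modulo lcm(33, 16) = 528: x ≡ 53 (mod 528).
  Combine with x ≡ 8 (mod 13); new modulus lcm = 6864.
    Write x = 53 + 528·t and substitute into x ≡ 8 (mod 13): 528·t ≡ 8 − 53 = -45 (mod 13).
    Reduce coefficients mod 13: 8·t ≡ 7 (mod 13).
    The inverse of 8 mod 13 is 5 (since 8·5 = 40 = 3·13 + 1), so t ≡ 5·7 = 35 ≡ 9 (mod 13).
    Then x = 53 + 528·9 = 4805, valid modulo lcm(528, 13) = 6864: x ≡ 4805 (mod 6864).
  Combine with x ≡ 5 (mod 19); new modulus lcm = 130416.
    Write x = 4805 + 6864·t and substitute into x ≡ 5 (mod 19): 6864·t ≡ 5 − 4805 = -4800 (mod 19).
    Reduce coefficients mod 19: 5·t ≡ 7 (mod 19).
    The inverse of 5 mod 19 is 4 (since 5·4 = 20 = 1·19 + 1), so t ≡ 4·7 = 28 ≡ 9 (mod 19).
    Then x = 4805 + 6864·9 = 66581, valid modulo lcm(6864, 19) = 130416: x ≡ 66581 (mod 130416).
Verify against each original: 66581 mod 11 = 9, 66581 mod 3 = 2, 66581 mod 16 = 5, 66581 mod 13 = 8, 66581 mod 19 = 5.

x ≡ 66581 (mod 130416).


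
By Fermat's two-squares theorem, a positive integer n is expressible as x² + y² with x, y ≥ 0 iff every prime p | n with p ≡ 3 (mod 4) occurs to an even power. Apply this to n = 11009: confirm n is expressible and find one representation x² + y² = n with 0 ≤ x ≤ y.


Step 1: Factor n = 11009 = 101 · 109.
Step 2: Check the mod-4 condition on each prime factor: 101 ≡ 1 (mod 4), exponent 1; 109 ≡ 1 (mod 4), exponent 1.
All primes ≡ 3 (mod 4) appear to even exponent (or don't appear), so by the two-squares theorem n IS expressible as a sum of two squares.
Step 3: Build a representation. Here n = 101 · 109 is a product of primes ≡ 1 (mod 4). Each prime p ≡ 1 (mod 4) is itself a sum of two squares; find a² by testing p − a² for a perfect square:
  101: 101 − 1² = 100 = 10² ⇒ 101 = 1² + 10².
  109: 109 − 1² = 108, 109 − 2² = 105, 109 − 3² = 100 = 10² ⇒ 109 = 3² + 10².
  Combine using the Brahmagupta–Fibonacci identity (a² + b²)(c² + d²) = (ac − bd)² + (ad + bc)² = (ac + bd)² + (ad − bc)²:
  101 · 109 = 11009: from (1² + 10²)(3² + 10²), take (1·3 − 10·10, 1·10 + 10·3) = (3 − 100, 10 + 30) = (-97, 40); dropping signs (only squares matter) gives (97, 40); check 97² + 40² = 9409 + 1600 = 11009 ✓.
Step 4: Order so x ≤ y and verify: 40² + 97² = 1600 + 9409 = 11009 = n. ✓

n = 11009 = 40² + 97² (one valid representation with x ≤ y).


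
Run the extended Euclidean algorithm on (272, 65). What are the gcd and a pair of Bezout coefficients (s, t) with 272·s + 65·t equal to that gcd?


Euclidean algorithm on (272, 65) — divide until remainder is 0:
  272 = 4 · 65 + 12
  65 = 5 · 12 + 5
  12 = 2 · 5 + 2
  5 = 2 · 2 + 1
  2 = 2 · 1 + 0
gcd(272, 65) = 1.
Track Bezout coefficients alongside the remainders: start with r₀ = 272 = a·1 + b·0 (s = 1, t = 0) and r₁ = 65 = a·0 + b·1 (s = 0, t = 1); each new remainder r_{k+1} = r_{k-1} − q_k·r_k inherits s_{k+1} = s_{k-1} − q_k·s_k, t_{k+1} = t_{k-1} − q_k·t_k, so r_k = a·s_k + b·t_k at every step:
  q = 4: r = 12, s = 1 − 4·0 = 1, t = 0 − 4·1 = -4  (check: 272·1 + 65·(-4) = 12)
  q = 5: r = 5, s = 0 − 5·1 = -5, t = 1 − 5·(-4) = 21  (check: 272·(-5) + 65·21 = 5)
  q = 2: r = 2, s = 1 − 2·(-5) = 11, t = -4 − 2·21 = -46  (check: 272·11 + 65·(-46) = 2)
  q = 2: r = 1, s = -5 − 2·11 = -27, t = 21 − 2·(-46) = 113  (check: 272·(-27) + 65·113 = 1)
The row with r = 1 (the gcd) gives the Bezout coefficients s = -27, t = 113.
Result: 272 · (-27) + 65 · (113) = 1.

gcd(272, 65) = 1; s = -27, t = 113 (check: 272·(-27) + 65·113 = 1).


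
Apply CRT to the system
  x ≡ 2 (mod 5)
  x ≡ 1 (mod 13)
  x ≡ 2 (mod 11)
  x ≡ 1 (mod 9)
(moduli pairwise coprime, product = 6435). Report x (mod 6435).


Product of moduli M = 5 · 13 · 11 · 9 = 6435.
Merge one congruence at a time:
  Start: x ≡ 2 (mod 5).
  Combine with x ≡ 1 (mod 13); new modulus lcm = 65.
    Write x = 2 + 5·t and substitute into x ≡ 1 (mod 13): 5·t ≡ 1 − 2 = -1 (mod 13).
    Reduce coefficients mod 13: 5·t ≡ 12 (mod 13).
    The inverse of 5 mod 13 is 8 (since 5·8 = 40 = 3·13 + 1), so t ≡ 8·12 = 96 ≡ 5 (mod 13).
    Then x = 2 + 5·5 = 27, valid modulo lcm(5, 13) = 65: x ≡ 27 (mod 65).
  Combine with x ≡ 2 (mod 11); new modulus lcm = 715.
    Write x = 27 + 65·t and substitute into x ≡ 2 (mod 11): 65·t ≡ 2 − 27 = -25 (mod 11).
    Reduce coefficients mod 11: 10·t ≡ 8 (mod 11).
    The inverse of 10 mod 11 is 10 (since 10·10 = 100 = 9·11 + 1), so t ≡ 10·8 = 80 ≡ 3 (mod 11).
    Then x = 27 + 65·3 = 222, valid modulo lcm(65, 11) = 715: x ≡ 222 (mod 715).
  Combine with x ≡ 1 (mod 9); new modulus lcm = 6435.
    Write x = 222 + 715·t and substitute into x ≡ 1 (mod 9): 715·t ≡ 1 − 222 = -221 (mod 9).
    Reduce coefficients mod 9: 4·t ≡ 4 (mod 9).
    The inverse of 4 mod 9 is 7 (since 4·7 = 28 = 3·9 + 1), so t ≡ 7·4 = 28 ≡ 1 (mod 9).
    Then x = 222 + 715·1 = 937, valid modulo lcm(715, 9) = 6435: x ≡ 937 (mod 6435).
Verify against each original: 937 mod 5 = 2, 937 mod 13 = 1, 937 mod 11 = 2, 937 mod 9 = 1.

x ≡ 937 (mod 6435).


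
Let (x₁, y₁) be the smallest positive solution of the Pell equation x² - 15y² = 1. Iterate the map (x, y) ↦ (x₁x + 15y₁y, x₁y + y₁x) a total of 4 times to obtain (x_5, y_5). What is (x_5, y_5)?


Step 1: Find the fundamental solution (x₁, y₁) of x² - 15y² = 1.
  Expand √15 as a continued fraction. a₀ = ⌊√15⌋ = 3; iterate m_{k+1} = d_k·a_k − m_k, d_{k+1} = (15 − m_{k+1}²)/d_k, a_{k+1} = ⌊(a₀ + m_{k+1})/d_{k+1}⌋ (starting m₀ = 0, d₀ = 1), with convergents p_k = a_k·p_{k-1} + p_{k-2}, q_k = a_k·q_{k-1} + q_{k-2} (p₋₁ = 1, q₋₁ = 0):
  k = 0: a₀ = 3; p₀/q₀ = 3/1; p₀² − 15·q₀² = 9 − 15 = -6.
  k = 1: m = 3, d = 6, a = ⌊(3 + 3)/6⌋ = 1; p/q = (1·3 + 1)/(1·1 + 0) = 4/1; p² − 15·q² = 16 − 15 = 1.
  The first convergent with p² − 15·q² = 1 gives the fundamental solution (x₁, y₁) = (4, 1).
Step 2: Apply the recurrence (x_{n+1}, y_{n+1}) = (x₁x_n + 15y₁y_n, x₁y_n + y₁x_n) repeatedly.
  From (x_1, y_1) = (4, 1): x_2 = 4·4 + 15·1·1 = 31; y_2 = 4·1 + 1·4 = 8.
  From (x_2, y_2) = (31, 8): x_3 = 4·31 + 15·1·8 = 244; y_3 = 4·8 + 1·31 = 63.
  From (x_3, y_3) = (244, 63): x_4 = 4·244 + 15·1·63 = 1921; y_4 = 4·63 + 1·244 = 496.
  From (x_4, y_4) = (1921, 496): x_5 = 4·1921 + 15·1·496 = 15124; y_5 = 4·496 + 1·1921 = 3905.
Step 3: Verify x_5² - 15·y_5² = 228735376 - 228735375 = 1 (should be 1). ✓

(x_1, y_1) = (4, 1); (x_5, y_5) = (15124, 3905).


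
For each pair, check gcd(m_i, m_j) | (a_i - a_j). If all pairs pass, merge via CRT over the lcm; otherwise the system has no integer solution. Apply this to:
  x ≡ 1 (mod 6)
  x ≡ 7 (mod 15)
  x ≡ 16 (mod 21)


Moduli 6, 15, 21 are not pairwise coprime, so CRT works modulo lcm(m_i) when all pairwise compatibility conditions hold.
Pairwise compatibility: gcd(m_i, m_j) must divide a_i - a_j for every pair.
Merge one congruence at a time:
  Start: x ≡ 1 (mod 6).
  Combine with x ≡ 7 (mod 15): gcd(6, 15) = 3; 7 - 1 = 6, which IS divisible by 3, so compatible.
    Write x = 1 + 6·t and substitute into x ≡ 7 (mod 15): 6·t ≡ 7 − 1 = 6 (mod 15).
    Divide the congruence (and modulus) by g = 3: 2·t ≡ 2 (mod 5).
    The inverse of 2 mod 5 is 3 (since 2·3 = 6 = 1·5 + 1), so t ≡ 3·2 = 6 ≡ 1 (mod 5).
    Then x = 1 + 6·1 = 7, valid modulo lcm(6, 15) = 30: x ≡ 7 (mod 30).
  Combine with x ≡ 16 (mod 21): gcd(30, 21) = 3; 16 - 7 = 9, which IS divisible by 3, so compatible.
    Write x = 7 + 30·t and substitute into x ≡ 16 (mod 21): 30·t ≡ 16 − 7 = 9 (mod 21).
    Divide the congruence (and modulus) by g = 3: 10·t ≡ 3 (mod 7).
    Reduce coefficients mod 7: 3·t ≡ 3 (mod 7).
    The inverse of 3 mod 7 is 5 (since 3·5 = 15 = 2·7 + 1), so t ≡ 5·3 = 15 ≡ 1 (mod 7).
    Then x = 7 + 30·1 = 37, valid modulo lcm(30, 21) = 210: x ≡ 37 (mod 210).
Verify: 37 mod 6 = 1, 37 mod 15 = 7, 37 mod 21 = 16.

x ≡ 37 (mod 210).


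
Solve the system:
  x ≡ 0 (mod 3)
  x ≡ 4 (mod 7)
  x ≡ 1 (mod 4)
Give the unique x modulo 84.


Moduli 3, 7, 4 are pairwise coprime; by CRT there is a unique solution modulo M = 3 · 7 · 4 = 84.
Solve pairwise, accumulating the modulus:
  Start with x ≡ 0 (mod 3).
  Combine with x ≡ 4 (mod 7): since gcd(3, 7) = 1, we get a unique residue mod 21.
    Write x = 0 + 3·t and substitute into x ≡ 4 (mod 7): 3·t ≡ 4 − 0 = 4 (mod 7).
    The inverse of 3 mod 7 is 5 (since 3·5 = 15 = 2·7 + 1), so t ≡ 5·4 = 20 ≡ 6 (mod 7).
    Then x = 0 + 3·6 = 18, valid modulo lcm(3, 7) = 21: x ≡ 18 (mod 21).
  Combine with x ≡ 1 (mod 4): since gcd(21, 4) = 1, we get a unique residue mod 84.
    Write x = 18 + 21·t and substitute into x ≡ 1 (mod 4): 21·t ≡ 1 − 18 = -17 (mod 4).
    Reduce coefficients mod 4: 1·t ≡ 3 (mod 4).
    So t ≡ 3 (mod 4).
    Then x = 18 + 21·3 = 81, valid modulo lcm(21, 4) = 84: x ≡ 81 (mod 84).
Verify: 81 mod 3 = 0 ✓, 81 mod 7 = 4 ✓, 81 mod 4 = 1 ✓.

x ≡ 81 (mod 84).


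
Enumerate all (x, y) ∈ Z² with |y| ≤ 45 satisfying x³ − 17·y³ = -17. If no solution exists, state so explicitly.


The equation is x³ - 17y³ = -17. For fixed y, x³ = 17·y³ − 17, so a solution requires the RHS to be a perfect cube.
Strategy: iterate y from -45 to 45, compute RHS = 17·y³ − 17, and check whether it is a (positive or negative) perfect cube.
Check small values of y:
  y = 0: RHS = -17 is not a perfect cube.
  y = 1: RHS = 0 = (0)³ ⇒ x = 0 works.
  y = -1: RHS = -34 is not a perfect cube.
  y = 2: RHS = 119 is not a perfect cube.
  y = -2: RHS = -153 is not a perfect cube.
  y = 3: RHS = 442 is not a perfect cube.
  y = -3: RHS = -476 is not a perfect cube.
Continuing the search up to |y| = 45 finds no further solutions beyond those listed.
Collected solutions: (0, 1).

Solutions (with |y| ≤ 45): (0, 1).


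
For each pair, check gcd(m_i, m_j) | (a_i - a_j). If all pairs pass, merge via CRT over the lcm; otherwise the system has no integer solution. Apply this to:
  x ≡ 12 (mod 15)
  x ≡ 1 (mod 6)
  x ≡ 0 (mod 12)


Moduli 15, 6, 12 are not pairwise coprime, so CRT works modulo lcm(m_i) when all pairwise compatibility conditions hold.
Pairwise compatibility: gcd(m_i, m_j) must divide a_i - a_j for every pair.
Merge one congruence at a time:
  Start: x ≡ 12 (mod 15).
  Combine with x ≡ 1 (mod 6): gcd(15, 6) = 3, and 1 - 12 = -11 is NOT divisible by 3.
    ⇒ system is inconsistent (no integer solution).

No solution (the system is inconsistent).


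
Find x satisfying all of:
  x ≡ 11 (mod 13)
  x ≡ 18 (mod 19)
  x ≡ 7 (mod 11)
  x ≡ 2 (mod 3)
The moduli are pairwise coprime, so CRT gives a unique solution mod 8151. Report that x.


Product of moduli M = 13 · 19 · 11 · 3 = 8151.
Merge one congruence at a time:
  Start: x ≡ 11 (mod 13).
  Combine with x ≡ 18 (mod 19); new modulus lcm = 247.
    Write x = 11 + 13·t and substitute into x ≡ 18 (mod 19): 13·t ≡ 18 − 11 = 7 (mod 19).
    The inverse of 13 mod 19 is 3 (since 13·3 = 39 = 2·19 + 1), so t ≡ 3·7 = 21 ≡ 2 (mod 19).
    Then x = 11 + 13·2 = 37, valid modulo lcm(13, 19) = 247: x ≡ 37 (mod 247).
  Combine with x ≡ 7 (mod 11); new modulus lcm = 2717.
    Write x = 37 + 247·t and substitute into x ≡ 7 (mod 11): 247·t ≡ 7 − 37 = -30 (mod 11).
    Reduce coefficients mod 11: 5·t ≡ 3 (mod 11).
    The inverse of 5 mod 11 is 9 (since 5·9 = 45 = 4·11 + 1), so t ≡ 9·3 = 27 ≡ 5 (mod 11).
    Then x = 37 + 247·5 = 1272, valid modulo lcm(247, 11) = 2717: x ≡ 1272 (mod 2717).
  Combine with x ≡ 2 (mod 3); new modulus lcm = 8151.
    Write x = 1272 + 2717·t and substitute into x ≡ 2 (mod 3): 2717·t ≡ 2 − 1272 = -1270 (mod 3).
    Reduce coefficients mod 3: 2·t ≡ 2 (mod 3).
    The inverse of 2 mod 3 is 2 (since 2·2 = 4 = 1·3 + 1), so t ≡ 2·2 = 4 ≡ 1 (mod 3).
    Then x = 1272 + 2717·1 = 3989, valid modulo lcm(2717, 3) = 8151: x ≡ 3989 (mod 8151).
Verify against each original: 3989 mod 13 = 11, 3989 mod 19 = 18, 3989 mod 11 = 7, 3989 mod 3 = 2.

x ≡ 3989 (mod 8151).


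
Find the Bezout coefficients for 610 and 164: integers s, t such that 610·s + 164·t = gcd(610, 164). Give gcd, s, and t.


Euclidean algorithm on (610, 164) — divide until remainder is 0:
  610 = 3 · 164 + 118
  164 = 1 · 118 + 46
  118 = 2 · 46 + 26
  46 = 1 · 26 + 20
  26 = 1 · 20 + 6
  20 = 3 · 6 + 2
  6 = 3 · 2 + 0
gcd(610, 164) = 2.
Track Bezout coefficients alongside the remainders: start with r₀ = 610 = a·1 + b·0 (s = 1, t = 0) and r₁ = 164 = a·0 + b·1 (s = 0, t = 1); each new remainder r_{k+1} = r_{k-1} − q_k·r_k inherits s_{k+1} = s_{k-1} − q_k·s_k, t_{k+1} = t_{k-1} − q_k·t_k, so r_k = a·s_k + b·t_k at every step:
  q = 3: r = 118, s = 1 − 3·0 = 1, t = 0 − 3·1 = -3  (check: 610·1 + 164·(-3) = 118)
  q = 1: r = 46, s = 0 − 1·1 = -1, t = 1 − 1·(-3) = 4  (check: 610·(-1) + 164·4 = 46)
  q = 2: r = 26, s = 1 − 2·(-1) = 3, t = -3 − 2·4 = -11  (check: 610·3 + 164·(-11) = 26)
  q = 1: r = 20, s = -1 − 1·3 = -4, t = 4 − 1·(-11) = 15  (check: 610·(-4) + 164·15 = 20)
  q = 1: r = 6, s = 3 − 1·(-4) = 7, t = -11 − 1·15 = -26  (check: 610·7 + 164·(-26) = 6)
  q = 3: r = 2, s = -4 − 3·7 = -25, t = 15 − 3·(-26) = 93  (check: 610·(-25) + 164·93 = 2)
The row with r = 2 (the gcd) gives the Bezout coefficients s = -25, t = 93.
Result: 610 · (-25) + 164 · (93) = 2.

gcd(610, 164) = 2; s = -25, t = 93 (check: 610·(-25) + 164·93 = 2).


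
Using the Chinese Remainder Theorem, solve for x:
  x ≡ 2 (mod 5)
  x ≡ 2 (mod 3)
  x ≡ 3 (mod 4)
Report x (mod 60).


Moduli 5, 3, 4 are pairwise coprime; by CRT there is a unique solution modulo M = 5 · 3 · 4 = 60.
Solve pairwise, accumulating the modulus:
  Start with x ≡ 2 (mod 5).
  Combine with x ≡ 2 (mod 3): since gcd(5, 3) = 1, we get a unique residue mod 15.
    Write x = 2 + 5·t and substitute into x ≡ 2 (mod 3): 5·t ≡ 2 − 2 = 0 (mod 3).
    Reduce coefficients mod 3: 2·t ≡ 0 (mod 3).
    The inverse of 2 mod 3 is 2 (since 2·2 = 4 = 1·3 + 1), so t ≡ 2·0 = 0 ≡ 0 (mod 3).
    Then x = 2 + 5·0 = 2, valid modulo lcm(5, 3) = 15: x ≡ 2 (mod 15).
  Combine with x ≡ 3 (mod 4): since gcd(15, 4) = 1, we get a unique residue mod 60.
    Write x = 2 + 15·t and substitute into x ≡ 3 (mod 4): 15·t ≡ 3 − 2 = 1 (mod 4).
    Reduce coefficients mod 4: 3·t ≡ 1 (mod 4).
    The inverse of 3 mod 4 is 3 (since 3·3 = 9 = 2·4 + 1), so t ≡ 3·1 = 3 ≡ 3 (mod 4).
    Then x = 2 + 15·3 = 47, valid modulo lcm(15, 4) = 60: x ≡ 47 (mod 60).
Verify: 47 mod 5 = 2 ✓, 47 mod 3 = 2 ✓, 47 mod 4 = 3 ✓.

x ≡ 47 (mod 60).


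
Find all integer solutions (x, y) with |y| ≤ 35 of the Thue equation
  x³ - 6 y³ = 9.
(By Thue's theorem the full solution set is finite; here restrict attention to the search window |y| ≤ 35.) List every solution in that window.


The equation is x³ - 6y³ = 9. For fixed y, x³ = 6·y³ + 9, so a solution requires the RHS to be a perfect cube.
Strategy: iterate y from -35 to 35, compute RHS = 6·y³ + 9, and check whether it is a (positive or negative) perfect cube.
Check small values of y:
  y = 0: RHS = 9 is not a perfect cube.
  y = 1: RHS = 15 is not a perfect cube.
  y = -1: RHS = 3 is not a perfect cube.
  y = 2: RHS = 57 is not a perfect cube.
  y = -2: RHS = -39 is not a perfect cube.
  y = 3: RHS = 171 is not a perfect cube.
  y = -3: RHS = -153 is not a perfect cube.
Continuing the search up to |y| = 35 finds no solutions either.
No (x, y) in the scanned range satisfies the equation.

No integer solutions with |y| ≤ 35.


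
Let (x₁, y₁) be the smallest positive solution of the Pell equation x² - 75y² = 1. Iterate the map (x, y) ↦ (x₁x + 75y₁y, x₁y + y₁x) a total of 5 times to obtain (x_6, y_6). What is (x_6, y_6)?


Step 1: Find the fundamental solution (x₁, y₁) of x² - 75y² = 1.
  Expand √75 as a continued fraction. a₀ = ⌊√75⌋ = 8; iterate m_{k+1} = d_k·a_k − m_k, d_{k+1} = (75 − m_{k+1}²)/d_k, a_{k+1} = ⌊(a₀ + m_{k+1})/d_{k+1}⌋ (starting m₀ = 0, d₀ = 1), with convergents p_k = a_k·p_{k-1} + p_{k-2}, q_k = a_k·q_{k-1} + q_{k-2} (p₋₁ = 1, q₋₁ = 0):
  k = 0: a₀ = 8; p₀/q₀ = 8/1; p₀² − 75·q₀² = 64 − 75 = -11.
  k = 1: m = 8, d = 11, a = ⌊(8 + 8)/11⌋ = 1; p/q = (1·8 + 1)/(1·1 + 0) = 9/1; p² − 75·q² = 81 − 75 = 6.
  k = 2: m = 3, d = 6, a = ⌊(8 + 3)/6⌋ = 1; p/q = (1·9 + 8)/(1·1 + 1) = 17/2; p² − 75·q² = 289 − 300 = -11.
  k = 3: m = 3, d = 11, a = ⌊(8 + 3)/11⌋ = 1; p/q = (1·17 + 9)/(1·2 + 1) = 26/3; p² − 75·q² = 676 − 675 = 1.
  The first convergent with p² − 75·q² = 1 gives the fundamental solution (x₁, y₁) = (26, 3).
Step 2: Apply the recurrence (x_{n+1}, y_{n+1}) = (x₁x_n + 75y₁y_n, x₁y_n + y₁x_n) repeatedly.
  From (x_1, y_1) = (26, 3): x_2 = 26·26 + 75·3·3 = 1351; y_2 = 26·3 + 3·26 = 156.
  From (x_2, y_2) = (1351, 156): x_3 = 26·1351 + 75·3·156 = 70226; y_3 = 26·156 + 3·1351 = 8109.
  From (x_3, y_3) = (70226, 8109): x_4 = 26·70226 + 75·3·8109 = 3650401; y_4 = 26·8109 + 3·70226 = 421512.
  From (x_4, y_4) = (3650401, 421512): x_5 = 26·3650401 + 75·3·421512 = 189750626; y_5 = 26·421512 + 3·3650401 = 21910515.
  From (x_5, y_5) = (189750626, 21910515): x_6 = 26·189750626 + 75·3·21910515 = 9863382151; y_6 = 26·21910515 + 3·189750626 = 1138925268.
Step 3: Verify x_6² - 75·y_6² = 97286307456665386801 - 97286307456665386800 = 1 (should be 1). ✓

(x_1, y_1) = (26, 3); (x_6, y_6) = (9863382151, 1138925268).


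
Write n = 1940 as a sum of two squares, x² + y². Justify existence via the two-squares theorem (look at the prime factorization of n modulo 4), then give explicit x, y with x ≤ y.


Step 1: Factor n = 1940 = 2^2 · 5 · 97.
Step 2: Check the mod-4 condition on each prime factor: 2 = 2 (special); 5 ≡ 1 (mod 4), exponent 1; 97 ≡ 1 (mod 4), exponent 1.
All primes ≡ 3 (mod 4) appear to even exponent (or don't appear), so by the two-squares theorem n IS expressible as a sum of two squares.
Step 3: Build a representation. Group n = k² · m with k = 2 and m = 5 · 97 = 485 (a product of primes ≡ 1 (mod 4)); a representation of m scales to one of n via (k·x)² + (k·y)² = k²(x² + y²). Each prime p ≡ 1 (mod 4) is itself a sum of two squares; find a² by testing p − a² for a perfect square:
  5: 5 − 1² = 4 = 2² ⇒ 5 = 1² + 2².
  97: 97 − 1² = 96, 97 − 2² = 93, 97 − 3² = 88, 97 − 4² = 81 = 9² ⇒ 97 = 4² + 9².
  Combine using the Brahmagupta–Fibonacci identity (a² + b²)(c² + d²) = (ac − bd)² + (ad + bc)² = (ac + bd)² + (ad − bc)²:
  5 · 97 = 485: from (1² + 2²)(4² + 9²), take (1·4 − 2·9, 1·9 + 2·4) = (4 − 18, 9 + 8) = (-14, 17); dropping signs (only squares matter) gives (14, 17); check 14² + 17² = 196 + 289 = 485 ✓.
  Scale by k = 2: (2·14, 2·17) = (28, 34).
Step 4: Order so x ≤ y and verify: 28² + 34² = 784 + 1156 = 1940 = n. ✓

n = 1940 = 28² + 34² (one valid representation with x ≤ y).


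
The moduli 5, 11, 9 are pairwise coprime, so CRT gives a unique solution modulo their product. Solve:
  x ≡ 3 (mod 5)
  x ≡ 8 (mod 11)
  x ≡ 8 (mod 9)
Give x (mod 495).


Moduli 5, 11, 9 are pairwise coprime; by CRT there is a unique solution modulo M = 5 · 11 · 9 = 495.
Solve pairwise, accumulating the modulus:
  Start with x ≡ 3 (mod 5).
  Combine with x ≡ 8 (mod 11): since gcd(5, 11) = 1, we get a unique residue mod 55.
    Write x = 3 + 5·t and substitute into x ≡ 8 (mod 11): 5·t ≡ 8 − 3 = 5 (mod 11).
    The inverse of 5 mod 11 is 9 (since 5·9 = 45 = 4·11 + 1), so t ≡ 9·5 = 45 ≡ 1 (mod 11).
    Then x = 3 + 5·1 = 8, valid modulo lcm(5, 11) = 55: x ≡ 8 (mod 55).
  Combine with x ≡ 8 (mod 9): since gcd(55, 9) = 1, we get a unique residue mod 495.
    Write x = 8 + 55·t and substitute into x ≡ 8 (mod 9): 55·t ≡ 8 − 8 = 0 (mod 9).
    Reduce coefficients mod 9: 1·t ≡ 0 (mod 9).
    So t ≡ 0 (mod 9).
    Then x = 8 + 55·0 = 8, valid modulo lcm(55, 9) = 495: x ≡ 8 (mod 495).
Verify: 8 mod 5 = 3 ✓, 8 mod 11 = 8 ✓, 8 mod 9 = 8 ✓.

x ≡ 8 (mod 495).


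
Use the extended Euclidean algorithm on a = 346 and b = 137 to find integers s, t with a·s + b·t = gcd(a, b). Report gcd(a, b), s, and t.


Euclidean algorithm on (346, 137) — divide until remainder is 0:
  346 = 2 · 137 + 72
  137 = 1 · 72 + 65
  72 = 1 · 65 + 7
  65 = 9 · 7 + 2
  7 = 3 · 2 + 1
  2 = 2 · 1 + 0
gcd(346, 137) = 1.
Track Bezout coefficients alongside the remainders: start with r₀ = 346 = a·1 + b·0 (s = 1, t = 0) and r₁ = 137 = a·0 + b·1 (s = 0, t = 1); each new remainder r_{k+1} = r_{k-1} − q_k·r_k inherits s_{k+1} = s_{k-1} − q_k·s_k, t_{k+1} = t_{k-1} − q_k·t_k, so r_k = a·s_k + b·t_k at every step:
  q = 2: r = 72, s = 1 − 2·0 = 1, t = 0 − 2·1 = -2  (check: 346·1 + 137·(-2) = 72)
  q = 1: r = 65, s = 0 − 1·1 = -1, t = 1 − 1·(-2) = 3  (check: 346·(-1) + 137·3 = 65)
  q = 1: r = 7, s = 1 − 1·(-1) = 2, t = -2 − 1·3 = -5  (check: 346·2 + 137·(-5) = 7)
  q = 9: r = 2, s = -1 − 9·2 = -19, t = 3 − 9·(-5) = 48  (check: 346·(-19) + 137·48 = 2)
  q = 3: r = 1, s = 2 − 3·(-19) = 59, t = -5 − 3·48 = -149  (check: 346·59 + 137·(-149) = 1)
The row with r = 1 (the gcd) gives the Bezout coefficients s = 59, t = -149.
Result: 346 · (59) + 137 · (-149) = 1.

gcd(346, 137) = 1; s = 59, t = -149 (check: 346·59 + 137·(-149) = 1).


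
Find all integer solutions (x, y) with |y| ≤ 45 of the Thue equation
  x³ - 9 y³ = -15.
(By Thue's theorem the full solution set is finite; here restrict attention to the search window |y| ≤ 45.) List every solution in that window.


The equation is x³ - 9y³ = -15. For fixed y, x³ = 9·y³ − 15, so a solution requires the RHS to be a perfect cube.
Strategy: iterate y from -45 to 45, compute RHS = 9·y³ − 15, and check whether it is a (positive or negative) perfect cube.
Check small values of y:
  y = 0: RHS = -15 is not a perfect cube.
  y = 1: RHS = -6 is not a perfect cube.
  y = -1: RHS = -24 is not a perfect cube.
  y = 2: RHS = 57 is not a perfect cube.
  y = -2: RHS = -87 is not a perfect cube.
  y = 3: RHS = 228 is not a perfect cube.
  y = -3: RHS = -258 is not a perfect cube.
Continuing the search up to |y| = 45 finds no solutions either.
No (x, y) in the scanned range satisfies the equation.

No integer solutions with |y| ≤ 45.


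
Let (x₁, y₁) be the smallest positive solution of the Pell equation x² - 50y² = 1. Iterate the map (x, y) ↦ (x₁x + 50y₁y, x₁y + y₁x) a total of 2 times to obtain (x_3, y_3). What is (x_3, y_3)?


Step 1: Find the fundamental solution (x₁, y₁) of x² - 50y² = 1.
  Expand √50 as a continued fraction. a₀ = ⌊√50⌋ = 7; iterate m_{k+1} = d_k·a_k − m_k, d_{k+1} = (50 − m_{k+1}²)/d_k, a_{k+1} = ⌊(a₀ + m_{k+1})/d_{k+1}⌋ (starting m₀ = 0, d₀ = 1), with convergents p_k = a_k·p_{k-1} + p_{k-2}, q_k = a_k·q_{k-1} + q_{k-2} (p₋₁ = 1, q₋₁ = 0):
  k = 0: a₀ = 7; p₀/q₀ = 7/1; p₀² − 50·q₀² = 49 − 50 = -1.
  k = 1: m = 7, d = 1, a = ⌊(7 + 7)/1⌋ = 14; p/q = (14·7 + 1)/(14·1 + 0) = 99/14; p² − 50·q² = 9801 − 9800 = 1.
  The first convergent with p² − 50·q² = 1 gives the fundamental solution (x₁, y₁) = (99, 14).
Step 2: Apply the recurrence (x_{n+1}, y_{n+1}) = (x₁x_n + 50y₁y_n, x₁y_n + y₁x_n) repeatedly.
  From (x_1, y_1) = (99, 14): x_2 = 99·99 + 50·14·14 = 19601; y_2 = 99·14 + 14·99 = 2772.
  From (x_2, y_2) = (19601, 2772): x_3 = 99·19601 + 50·14·2772 = 3880899; y_3 = 99·2772 + 14·19601 = 548842.
Step 3: Verify x_3² - 50·y_3² = 15061377048201 - 15061377048200 = 1 (should be 1). ✓

(x_1, y_1) = (99, 14); (x_3, y_3) = (3880899, 548842).


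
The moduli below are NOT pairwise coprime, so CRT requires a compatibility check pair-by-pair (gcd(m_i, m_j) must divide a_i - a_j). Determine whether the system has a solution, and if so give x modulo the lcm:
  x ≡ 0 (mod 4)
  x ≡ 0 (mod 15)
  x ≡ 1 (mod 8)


Moduli 4, 15, 8 are not pairwise coprime, so CRT works modulo lcm(m_i) when all pairwise compatibility conditions hold.
Pairwise compatibility: gcd(m_i, m_j) must divide a_i - a_j for every pair.
Merge one congruence at a time:
  Start: x ≡ 0 (mod 4).
  Combine with x ≡ 0 (mod 15): gcd(4, 15) = 1; 0 - 0 = 0, which IS divisible by 1, so compatible.
    Write x = 0 + 4·t and substitute into x ≡ 0 (mod 15): 4·t ≡ 0 − 0 = 0 (mod 15).
    The inverse of 4 mod 15 is 4 (since 4·4 = 16 = 1·15 + 1), so t ≡ 4·0 = 0 ≡ 0 (mod 15).
    Then x = 0 + 4·0 = 0, valid modulo lcm(4, 15) = 60: x ≡ 0 (mod 60).
  Combine with x ≡ 1 (mod 8): gcd(60, 8) = 4, and 1 - 0 = 1 is NOT divisible by 4.
    ⇒ system is inconsistent (no integer solution).

No solution (the system is inconsistent).


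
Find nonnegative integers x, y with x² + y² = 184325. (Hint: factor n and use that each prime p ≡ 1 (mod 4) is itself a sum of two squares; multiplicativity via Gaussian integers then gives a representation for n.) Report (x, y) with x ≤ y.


Step 1: Factor n = 184325 = 5^2 · 73 · 101.
Step 2: Check the mod-4 condition on each prime factor: 5 ≡ 1 (mod 4), exponent 2; 73 ≡ 1 (mod 4), exponent 1; 101 ≡ 1 (mod 4), exponent 1.
All primes ≡ 3 (mod 4) appear to even exponent (or don't appear), so by the two-squares theorem n IS expressible as a sum of two squares.
Step 3: Build a representation. Group n = k² · m with k = 5 and m = 73 · 101 = 7373 (a product of primes ≡ 1 (mod 4)); a representation of m scales to one of n via (k·x)² + (k·y)² = k²(x² + y²). Each prime p ≡ 1 (mod 4) is itself a sum of two squares; find a² by testing p − a² for a perfect square:
  73: 73 − 1² = 72, 73 − 2² = 69, 73 − 3² = 64 = 8² ⇒ 73 = 3² + 8².
  101: 101 − 1² = 100 = 10² ⇒ 101 = 1² + 10².
  Combine using the Brahmagupta–Fibonacci identity (a² + b²)(c² + d²) = (ac − bd)² + (ad + bc)² = (ac + bd)² + (ad − bc)²:
  73 · 101 = 7373: from (3² + 8²)(1² + 10²), take (3·1 − 8·10, 3·10 + 8·1) = (3 − 80, 30 + 8) = (-77, 38); dropping signs (only squares matter) gives (77, 38); check 77² + 38² = 5929 + 1444 = 7373 ✓.
  Scale by k = 5: (5·77, 5·38) = (385, 190).
Step 4: Order so x ≤ y and verify: 190² + 385² = 36100 + 148225 = 184325 = n. ✓

n = 184325 = 190² + 385² (one valid representation with x ≤ y).


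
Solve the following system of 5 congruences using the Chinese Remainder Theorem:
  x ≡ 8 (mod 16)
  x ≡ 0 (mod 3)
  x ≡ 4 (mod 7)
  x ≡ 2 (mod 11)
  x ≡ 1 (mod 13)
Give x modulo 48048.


Product of moduli M = 16 · 3 · 7 · 11 · 13 = 48048.
Merge one congruence at a time:
  Start: x ≡ 8 (mod 16).
  Combine with x ≡ 0 (mod 3); new modulus lcm = 48.
    Write x = 8 + 16·t and substitute into x ≡ 0 (mod 3): 16·t ≡ 0 − 8 = -8 (mod 3).
    Reduce coefficients mod 3: 1·t ≡ 1 (mod 3).
    So t ≡ 1 (mod 3).
    Then x = 8 + 16·1 = 24, valid modulo lcm(16, 3) = 48: x ≡ 24 (mod 48).
  Combine with x ≡ 4 (mod 7); new modulus lcm = 336.
    Write x = 24 + 48·t and substitute into x ≡ 4 (mod 7): 48·t ≡ 4 − 24 = -20 (mod 7).
    Reduce coefficients mod 7: 6·t ≡ 1 (mod 7).
    The inverse of 6 mod 7 is 6 (since 6·6 = 36 = 5·7 + 1), so t ≡ 6·1 = 6 ≡ 6 (mod 7).
    Then x = 24 + 48·6 = 312, valid modulo lcm(48, 7) = 336: x ≡ 312 (mod 336).
  Combine with x ≡ 2 (mod 11); new modulus lcm = 3696.
    Write x = 312 + 336·t and substitute into x ≡ 2 (mod 11): 336·t ≡ 2 − 312 = -310 (mod 11).
    Reduce coefficients mod 11: 6·t ≡ 9 (mod 11).
    The inverse of 6 mod 11 is 2 (since 6·2 = 12 = 1·11 + 1), so t ≡ 2·9 = 18 ≡ 7 (mod 11).
    Then x = 312 + 336·7 = 2664, valid modulo lcm(336, 11) = 3696: x ≡ 2664 (mod 3696).
  Combine with x ≡ 1 (mod 13); new modulus lcm = 48048.
    Write x = 2664 + 3696·t and substitute into x ≡ 1 (mod 13): 3696·t ≡ 1 − 2664 = -2663 (mod 13).
    Reduce coefficients mod 13: 4·t ≡ 2 (mod 13).
    The inverse of 4 mod 13 is 10 (since 4·10 = 40 = 3·13 + 1), so t ≡ 10·2 = 20 ≡ 7 (mod 13).
    Then x = 2664 + 3696·7 = 28536, valid modulo lcm(3696, 13) = 48048: x ≡ 28536 (mod 48048).
Verify against each original: 28536 mod 16 = 8, 28536 mod 3 = 0, 28536 mod 7 = 4, 28536 mod 11 = 2, 28536 mod 13 = 1.

x ≡ 28536 (mod 48048).


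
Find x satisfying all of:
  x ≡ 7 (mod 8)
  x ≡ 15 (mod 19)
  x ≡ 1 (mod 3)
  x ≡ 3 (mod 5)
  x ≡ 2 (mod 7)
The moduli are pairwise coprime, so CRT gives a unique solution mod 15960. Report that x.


Product of moduli M = 8 · 19 · 3 · 5 · 7 = 15960.
Merge one congruence at a time:
  Start: x ≡ 7 (mod 8).
  Combine with x ≡ 15 (mod 19); new modulus lcm = 152.
    Write x = 7 + 8·t and substitute into x ≡ 15 (mod 19): 8·t ≡ 15 − 7 = 8 (mod 19).
    The inverse of 8 mod 19 is 12 (since 8·12 = 96 = 5·19 + 1), so t ≡ 12·8 = 96 ≡ 1 (mod 19).
    Then x = 7 + 8·1 = 15, valid modulo lcm(8, 19) = 152: x ≡ 15 (mod 152).
  Combine with x ≡ 1 (mod 3); new modulus lcm = 456.
    Write x = 15 + 152·t and substitute into x ≡ 1 (mod 3): 152·t ≡ 1 − 15 = -14 (mod 3).
    Reduce coefficients mod 3: 2·t ≡ 1 (mod 3).
    The inverse of 2 mod 3 is 2 (since 2·2 = 4 = 1·3 + 1), so t ≡ 2·1 = 2 ≡ 2 (mod 3).
    Then x = 15 + 152·2 = 319, valid modulo lcm(152, 3) = 456: x ≡ 319 (mod 456).
  Combine with x ≡ 3 (mod 5); new modulus lcm = 2280.
    Write x = 319 + 456·t and substitute into x ≡ 3 (mod 5): 456·t ≡ 3 − 319 = -316 (mod 5).
    Reduce coefficients mod 5: 1·t ≡ 4 (mod 5).
    So t ≡ 4 (mod 5).
    Then x = 319 + 456·4 = 2143, valid modulo lcm(456, 5) = 2280: x ≡ 2143 (mod 2280).
  Combine with x ≡ 2 (mod 7); new modulus lcm = 15960.
    Write x = 2143 + 2280·t and substitute into x ≡ 2 (mod 7): 2280·t ≡ 2 − 2143 = -2141 (mod 7).
    Reduce coefficients mod 7: 5·t ≡ 1 (mod 7).
    The inverse of 5 mod 7 is 3 (since 5·3 = 15 = 2·7 + 1), so t ≡ 3·1 = 3 ≡ 3 (mod 7).
    Then x = 2143 + 2280·3 = 8983, valid modulo lcm(2280, 7) = 15960: x ≡ 8983 (mod 15960).
Verify against each original: 8983 mod 8 = 7, 8983 mod 19 = 15, 8983 mod 3 = 1, 8983 mod 5 = 3, 8983 mod 7 = 2.

x ≡ 8983 (mod 15960).


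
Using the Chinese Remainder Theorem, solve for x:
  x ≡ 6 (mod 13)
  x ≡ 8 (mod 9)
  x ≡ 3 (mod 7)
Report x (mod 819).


Moduli 13, 9, 7 are pairwise coprime; by CRT there is a unique solution modulo M = 13 · 9 · 7 = 819.
Solve pairwise, accumulating the modulus:
  Start with x ≡ 6 (mod 13).
  Combine with x ≡ 8 (mod 9): since gcd(13, 9) = 1, we get a unique residue mod 117.
    Write x = 6 + 13·t and substitute into x ≡ 8 (mod 9): 13·t ≡ 8 − 6 = 2 (mod 9).
    Reduce coefficients mod 9: 4·t ≡ 2 (mod 9).
    The inverse of 4 mod 9 is 7 (since 4·7 = 28 = 3·9 + 1), so t ≡ 7·2 = 14 ≡ 5 (mod 9).
    Then x = 6 + 13·5 = 71, valid modulo lcm(13, 9) = 117: x ≡ 71 (mod 117).
  Combine with x ≡ 3 (mod 7): since gcd(117, 7) = 1, we get a unique residue mod 819.
    Write x = 71 + 117·t and substitute into x ≡ 3 (mod 7): 117·t ≡ 3 − 71 = -68 (mod 7).
    Reduce coefficients mod 7: 5·t ≡ 2 (mod 7).
    The inverse of 5 mod 7 is 3 (since 5·3 = 15 = 2·7 + 1), so t ≡ 3·2 = 6 ≡ 6 (mod 7).
    Then x = 71 + 117·6 = 773, valid modulo lcm(117, 7) = 819: x ≡ 773 (mod 819).
Verify: 773 mod 13 = 6 ✓, 773 mod 9 = 8 ✓, 773 mod 7 = 3 ✓.

x ≡ 773 (mod 819).


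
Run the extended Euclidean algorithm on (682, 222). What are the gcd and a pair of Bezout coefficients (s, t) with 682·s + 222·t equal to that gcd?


Euclidean algorithm on (682, 222) — divide until remainder is 0:
  682 = 3 · 222 + 16
  222 = 13 · 16 + 14
  16 = 1 · 14 + 2
  14 = 7 · 2 + 0
gcd(682, 222) = 2.
Track Bezout coefficients alongside the remainders: start with r₀ = 682 = a·1 + b·0 (s = 1, t = 0) and r₁ = 222 = a·0 + b·1 (s = 0, t = 1); each new remainder r_{k+1} = r_{k-1} − q_k·r_k inherits s_{k+1} = s_{k-1} − q_k·s_k, t_{k+1} = t_{k-1} − q_k·t_k, so r_k = a·s_k + b·t_k at every step:
  q = 3: r = 16, s = 1 − 3·0 = 1, t = 0 − 3·1 = -3  (check: 682·1 + 222·(-3) = 16)
  q = 13: r = 14, s = 0 − 13·1 = -13, t = 1 − 13·(-3) = 40  (check: 682·(-13) + 222·40 = 14)
  q = 1: r = 2, s = 1 − 1·(-13) = 14, t = -3 − 1·40 = -43  (check: 682·14 + 222·(-43) = 2)
The row with r = 2 (the gcd) gives the Bezout coefficients s = 14, t = -43.
Result: 682 · (14) + 222 · (-43) = 2.

gcd(682, 222) = 2; s = 14, t = -43 (check: 682·14 + 222·(-43) = 2).
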